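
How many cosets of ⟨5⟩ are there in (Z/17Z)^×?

1

Since 5 ∈ (Z/17Z)^×, its order divides φ(17) = 17 − 1 = 16 = 2^4.
Divisors of 16: 1, 2, 4, 8, 16.
Check 5^d mod 17 for each divisor in increasing order:
5^1 ≡ 5
5^2 ≡ 8
5^4 ≡ 13
5^8 ≡ 16
5^16 ≡ 1
The order of 5 is 16, so the subgroup it generates has 16 elements.
Index = |(Z/17Z)^×| / |⟨5⟩| = 16 / 16 = 1.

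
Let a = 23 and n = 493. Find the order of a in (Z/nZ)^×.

Since 23 ∈ (Z/493Z)^×, its order divides φ(493) = φ(17·29) = (17−1)·(29−1) = 16·28 = 448 = 2^6 · 7.
Divisors of 448: 1, 2, 4, 7, 8, 14, 16, 28, 32, 56, 64, 112, 224, 448.
Compute 23^d (mod 493) for the divisors d until we hit 1:
23^1 ≡ 23
23^2 ≡ 36
23^4 ≡ 310
23^7 ≡ 320
23^8 ≡ 458
23^14 ≡ 349
23^16 ≡ 239
23^28 ≡ 30
23^32 ≡ 426
23^56 ≡ 407
23^64 ≡ 52
23^112 ≡ 1
Hence ord(23) = 112.

112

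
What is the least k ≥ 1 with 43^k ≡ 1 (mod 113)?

By Lagrange's theorem, ord_113(43) divides φ(113) = 113 − 1 = 112 = 2^4 · 7.
Divisors of 112: 1, 2, 4, 7, 8, 14, 16, 28, 56, 112.
Test each divisor d:
43^1 ≡ 43
43^2 ≡ 41
43^4 ≡ 99
43^7 ≡ 65
43^8 ≡ 83
43^14 ≡ 44
43^16 ≡ 109
43^28 ≡ 15
43^56 ≡ 112
43^112 ≡ 1
Therefore the multiplicative order of 43 modulo 113 is 112.

112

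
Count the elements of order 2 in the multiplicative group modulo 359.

1

φ(359) = 359 − 1 = 358 = 2 · 179.
(Z/359Z)^× is cyclic (|G| = 358); a cyclic group of order m has exactly φ(d) elements of each order d | m, and none otherwise.
2 | 358, and φ(2) = 2 − 1 = 1.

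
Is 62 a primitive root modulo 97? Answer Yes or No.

φ(97) = 97 − 1 = 96 = 2^5 · 3.
It suffices to check that the order of 62 is not a proper divisor of 96: compute 62^(96/q) for q ∈ {2, 3}.
62^48 ≡ 1 (mod 97)  [q = 2: ≡ 1 ✗]
62^32 ≡ 61 (mod 97)  [q = 3: ≢ 1 ✓]
Since 62^48 ≡ 1, the order of 62 divides 48 < 96, so 62 is not a primitive root.

No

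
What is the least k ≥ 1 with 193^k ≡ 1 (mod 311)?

155

The order of 193 must divide φ(311) = 311 − 1 = 310 = 2 · 5 · 31.
Divisors of 310: 1, 2, 5, 10, 31, 62, 155, 310.
Compute 193^d (mod 311) for the divisors d until we hit 1:
193^1 ≡ 193 (mod 311)
193^2 ≡ 240 (mod 311)
193^5 ≡ 105 (mod 311)
193^10 ≡ 140 (mod 311)
193^31 ≡ 52 (mod 311)
193^62 ≡ 216 (mod 311)
193^155 ≡ 1 (mod 311) ✓
So ord_311(193) = 155.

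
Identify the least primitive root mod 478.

φ(478) = φ(2)·φ(239) = 1·238 = 238 = 2 · 7 · 17.
Test candidates g = 2, 3, … against the prime factors q ∈ {2, 7, 17} of φ(478): g is a generator iff g^(238/q) ≢ 1 for every such q.
g = 2: gcd(2, 478) = 2 > 1, not a unit — skip.
g = 3: 3^119 ≡ 1 — hits 1, so not a primitive root.
g = 4: gcd(4, 478) = 2 > 1, not a unit — skip.
g = 5: 5^119 ≡ 1 — hits 1, so not a primitive root.
g = 6: gcd(6, 478) = 2 > 1, not a unit — skip.
g = 7: 7^119 ≡ 477; 7^34 ≡ 263; 7^14 ≡ 211 — none is 1, so 7 is a primitive root.
The smallest primitive root modulo 478 is 7.

7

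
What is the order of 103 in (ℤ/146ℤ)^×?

Since 103 ∈ (Z/146Z)^×, its order divides φ(146) = φ(2)·φ(73) = 1·72 = 72 = 2^3 · 3^2.
Divisors of 72: 1, 2, 3, 4, 6, 8, 9, 12, 18, 24, 36, 72.
Compute 103^d (mod 146) for the divisors d until we hit 1:
103^1 ≡ 103
103^2 ≡ 97
103^3 ≡ 63
103^4 ≡ 65
103^6 ≡ 27
103^8 ≡ 137
103^9 ≡ 95
103^12 ≡ 145
103^18 ≡ 119
103^24 ≡ 1
Therefore the multiplicative order of 103 modulo 146 is 24.

24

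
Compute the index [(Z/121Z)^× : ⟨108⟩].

2

By Lagrange's theorem, ord_121(108) divides φ(121) = φ(11^2) = 11·(11−1) = 110 = 2 · 5 · 11.
Divisors of 110: 1, 2, 5, 10, 11, 22, 55, 110.
Compute 108^d (mod 121) for the divisors d until we hit 1:
108^1 ≡ 108 (mod 121)
108^2 ≡ 48 (mod 121)
108^5 ≡ 56 (mod 121)
108^10 ≡ 111 (mod 121)
108^11 ≡ 9 (mod 121)
108^22 ≡ 81 (mod 121)
108^55 ≡ 1 (mod 121) ✓
The order of 108 is 55, so the subgroup it generates has 55 elements.
The index is φ(121) / ord(108) = 110 / 55 = 2.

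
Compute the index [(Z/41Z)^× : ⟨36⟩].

By Lagrange's theorem, ord_41(36) divides φ(41) = 41 − 1 = 40 = 2^3 · 5.
Divisors of 40: 1, 2, 4, 5, 8, 10, 20, 40.
Check 36^d mod 41 for each divisor in increasing order:
36^1 ≡ 36
36^2 ≡ 25
36^4 ≡ 10
36^5 ≡ 32
36^8 ≡ 18
36^10 ≡ 40
36^20 ≡ 1
So ord_41(36) = 20, hence |⟨36⟩| = 20.
[(Z/41Z)^× : ⟨36⟩] = 40/20 = 2.

2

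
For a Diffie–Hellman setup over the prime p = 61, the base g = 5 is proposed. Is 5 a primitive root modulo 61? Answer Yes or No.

φ(61) = 61 − 1 = 60 = 2^2 · 3 · 5.
It suffices to check that the order of 5 is not a proper divisor of 60: compute 5^(60/q) for q ∈ {2, 3, 5}.
5^30 ≡ 1 (mod 61)  [q = 2: ≡ 1 ✗]
5^20 ≡ 47 (mod 61)  [q = 3: ≢ 1 ✓]
5^12 ≡ 20 (mod 61)  [q = 5: ≢ 1 ✓]
5^30 ≡ 1 shows ord(5) | 30, strictly less than φ(61); not a primitive root.

No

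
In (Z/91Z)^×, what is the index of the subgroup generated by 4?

12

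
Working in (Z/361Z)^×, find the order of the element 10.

342

Since 10 ∈ (Z/361Z)^×, its order divides φ(361) = φ(19^2) = 19·(19−1) = 342 = 2 · 3^2 · 19.
Divisors of 342: 1, 2, 3, 6, 9, 18, 19, 38, 57, 114, 171, 342.
Test each divisor d:
10^1 ≡ 10 (mod 361)
10^2 ≡ 100 (mod 361)
10^3 ≡ 278 (mod 361)
10^6 ≡ 30 (mod 361)
10^9 ≡ 37 (mod 361)
10^18 ≡ 286 (mod 361)
10^19 ≡ 333 (mod 361)
10^38 ≡ 62 (mod 361)
10^57 ≡ 69 (mod 361)
10^114 ≡ 68 (mod 361)
10^171 ≡ 360 (mod 361)
10^342 ≡ 1 (mod 361) ✓
Therefore the multiplicative order of 10 modulo 361 is 342.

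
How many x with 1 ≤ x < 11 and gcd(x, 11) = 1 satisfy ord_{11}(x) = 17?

φ(11) = 11 − 1 = 10 = 2 · 5.
In a cyclic group of order 10, there are φ(d) elements of order d for each divisor d of 10, and zero for non-divisors.
Since 17 ∤ 10, the count is 0.

0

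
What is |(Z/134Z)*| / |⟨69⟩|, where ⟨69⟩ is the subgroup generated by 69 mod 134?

1

By Lagrange's theorem, ord_134(69) divides φ(134) = φ(2)·φ(67) = 1·66 = 66 = 2 · 3 · 11.
Divisors of 66: 1, 2, 3, 6, 11, 22, 33, 66.
Test each divisor d:
69^1 ≡ 69
69^2 ≡ 71
69^3 ≡ 75
69^6 ≡ 131
69^11 ≡ 105
69^22 ≡ 37
69^33 ≡ 133
69^66 ≡ 1
So ord_134(69) = 66, hence |⟨69⟩| = 66.
The index is φ(134) / ord(69) = 66 / 66 = 1.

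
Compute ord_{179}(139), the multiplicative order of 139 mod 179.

By Lagrange's theorem, ord_179(139) divides φ(179) = 179 − 1 = 178 = 2 · 89.
Divisors of 178: 1, 2, 89, 178.
Test each divisor d:
139^1 ≡ 139 (mod 179)
139^2 ≡ 168 (mod 179)
139^89 ≡ 1 (mod 179) ✓
Hence ord(139) = 89.

89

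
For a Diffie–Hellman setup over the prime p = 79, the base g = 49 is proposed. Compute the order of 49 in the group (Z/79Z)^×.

39

By Lagrange's theorem, ord_79(49) divides φ(79) = 79 − 1 = 78 = 2 · 3 · 13.
Divisors of 78: 1, 2, 3, 6, 13, 26, 39, 78.
Test each divisor d:
49^1 ≡ 49
49^2 ≡ 31
49^3 ≡ 18
49^6 ≡ 8
49^13 ≡ 55
49^26 ≡ 23
49^39 ≡ 1
Therefore the multiplicative order of 49 modulo 79 is 39.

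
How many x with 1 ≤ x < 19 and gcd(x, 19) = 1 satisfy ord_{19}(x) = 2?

φ(19) = 19 − 1 = 18 = 2 · 3^2.
In a cyclic group of order 18, there are φ(d) elements of order d for each divisor d of 18, and zero for non-divisors.
2 | 18, and φ(2) = 2 − 1 = 1.

1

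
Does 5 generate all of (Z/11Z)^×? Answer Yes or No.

No

φ(11) = 11 − 1 = 10 = 2 · 5.
Test 5^(10/q) mod 11 for each prime factor q of 10:
5^5 ≡ 1 (mod 11)  [q = 2: ≡ 1 ✗]
5^2 ≡ 3 (mod 11)  [q = 5: ≢ 1 ✓]
5^5 ≡ 1 shows ord(5) | 5, strictly less than φ(11); not a primitive root.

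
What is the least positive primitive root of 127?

3

φ(127) = 127 − 1 = 126 = 2 · 3^2 · 7.
Test candidates g = 2, 3, … against the prime factors q ∈ {2, 3, 7} of φ(127): g is a generator iff g^(126/q) ≢ 1 for every such q.
g = 2: 2^63 ≡ 1 — hits 1, so not a primitive root.
g = 3: 3^63 ≡ 126; 3^42 ≡ 107; 3^18 ≡ 4 — none is 1, so 3 is a primitive root.
The smallest primitive root modulo 127 is 3.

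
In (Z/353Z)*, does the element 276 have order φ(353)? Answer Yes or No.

Yes

φ(353) = 353 − 1 = 352 = 2^5 · 11.
276 is a primitive root mod 353 iff 276^(φ(353)/q) ≢ 1 for every prime q | φ(353), i.e. q ∈ {2, 11}.
276^176 ≡ 352 (mod 353)  [q = 2: ≢ 1 ✓]
276^32 ≡ 231 (mod 353)  [q = 11: ≢ 1 ✓]
All checks pass, so 276 has order 352 and is a primitive root modulo 353.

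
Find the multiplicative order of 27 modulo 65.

ord(27) | φ(65) = φ(5·13) = (5−1)·(13−1) = 4·12 = 48 = 2^4 · 3.
Divisors of 48: 1, 2, 3, 4, 6, 8, 12, 16, 24, 48.
Compute 27^d (mod 65) for the divisors d until we hit 1:
27^1 ≡ 27 (mod 65)
27^2 ≡ 14 (mod 65)
27^3 ≡ 53 (mod 65)
27^4 ≡ 1 (mod 65) ✓
Hence ord(27) = 4.

4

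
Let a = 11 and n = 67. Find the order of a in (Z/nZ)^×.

The order of 11 must divide φ(67) = 67 − 1 = 66 = 2 · 3 · 11.
Divisors of 66: 1, 2, 3, 6, 11, 22, 33, 66.
Test each divisor d:
11^1 ≡ 11
11^2 ≡ 54
11^3 ≡ 58
11^6 ≡ 14
11^11 ≡ 30
11^22 ≡ 29
11^33 ≡ 66
11^66 ≡ 1
The smallest such exponent is 66, so the order of 11 is 66.

66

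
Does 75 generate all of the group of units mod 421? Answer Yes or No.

No

φ(421) = 421 − 1 = 420 = 2^2 · 3 · 5 · 7.
75 is a primitive root mod 421 iff 75^(φ(421)/q) ≢ 1 for every prime q | φ(421), i.e. q ∈ {2, 3, 5, 7}.
75^210 ≡ 1 (mod 421)  [q = 2: ≡ 1 ✗]
75^140 ≡ 1 (mod 421)  [q = 3: ≡ 1 ✗]
75^84 ≡ 1 (mod 421)  [q = 5: ≡ 1 ✗]
75^60 ≡ 370 (mod 421)  [q = 7: ≢ 1 ✓]
The check at q = 2 fails, so 75 generates a proper subgroup.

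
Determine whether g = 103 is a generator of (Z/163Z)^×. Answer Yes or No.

Yes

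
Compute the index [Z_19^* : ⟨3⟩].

1

Since 3 ∈ (Z/19Z)^×, its order divides φ(19) = 19 − 1 = 18 = 2 · 3^2.
Divisors of 18: 1, 2, 3, 6, 9, 18.
Check 3^d mod 19 for each divisor in increasing order:
3^1 ≡ 3 (mod 19)
3^2 ≡ 9 (mod 19)
3^3 ≡ 8 (mod 19)
3^6 ≡ 7 (mod 19)
3^9 ≡ 18 (mod 19)
3^18 ≡ 1 (mod 19) ✓
So ord_19(3) = 18, hence |⟨3⟩| = 18.
[(Z/19Z)^× : ⟨3⟩] = 18/18 = 1.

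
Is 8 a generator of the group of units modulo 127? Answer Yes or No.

No

φ(127) = 127 − 1 = 126 = 2 · 3^2 · 7.
It suffices to check that the order of 8 is not a proper divisor of 126: compute 8^(126/q) for q ∈ {2, 3, 7}.
8^63 ≡ 1 (mod 127)  [q = 2: ≡ 1 ✗]
8^42 ≡ 1 (mod 127)  [q = 3: ≡ 1 ✗]
8^18 ≡ 32 (mod 127)  [q = 7: ≢ 1 ✓]
The check at q = 2 fails, so 8 generates a proper subgroup.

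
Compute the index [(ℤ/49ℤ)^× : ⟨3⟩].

1

By Lagrange's theorem, ord_49(3) divides φ(49) = φ(7^2) = 7·(7−1) = 42 = 2 · 3 · 7.
Divisors of 42: 1, 2, 3, 6, 7, 14, 21, 42.
Test each divisor d:
3^1 ≡ 3
3^2 ≡ 9
3^3 ≡ 27
3^6 ≡ 43
3^7 ≡ 31
3^14 ≡ 30
3^21 ≡ 48
3^42 ≡ 1
Thus |⟨3⟩| = ord(3) = 42.
[(Z/49Z)^× : ⟨3⟩] = 42/42 = 1.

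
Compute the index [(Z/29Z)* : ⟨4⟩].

2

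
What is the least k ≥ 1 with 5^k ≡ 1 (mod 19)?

9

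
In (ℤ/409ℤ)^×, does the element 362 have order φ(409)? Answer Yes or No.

Yes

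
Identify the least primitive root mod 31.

3

φ(31) = 31 − 1 = 30 = 2 · 3 · 5.
g is a primitive root iff g^(30/q) ≢ 1 (mod 31) for each prime q ∈ {2, 3, 5}.
g = 2: 2^15 ≡ 1 — hits 1, so not a primitive root.
g = 3: 3^15 ≡ 30; 3^10 ≡ 25; 3^6 ≡ 16 — none is 1, so 3 is a primitive root.
Hence the least primitive root of 31 is 3.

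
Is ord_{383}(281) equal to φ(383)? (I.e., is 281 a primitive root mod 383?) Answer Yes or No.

Yes

φ(383) = 383 − 1 = 382 = 2 · 191.
An element g generates (Z/383Z)^× iff g^(382/q) ≢ 1 (mod 383) for each prime q ∈ {2, 191}.
281^191 ≡ 382 (mod 383)  [q = 2: ≢ 1 ✓]
281^2 ≡ 63 (mod 383)  [q = 191: ≢ 1 ✓]
Every test exponent gives a nontrivial residue, hence 281 generates the full group.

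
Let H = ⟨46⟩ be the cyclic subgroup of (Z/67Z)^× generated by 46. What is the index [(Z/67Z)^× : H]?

1

By Lagrange's theorem, ord_67(46) divides φ(67) = 67 − 1 = 66 = 2 · 3 · 11.
Divisors of 66: 1, 2, 3, 6, 11, 22, 33, 66.
Test each divisor d:
46^1 ≡ 46 (mod 67)
46^2 ≡ 39 (mod 67)
46^3 ≡ 52 (mod 67)
46^6 ≡ 24 (mod 67)
46^11 ≡ 30 (mod 67)
46^22 ≡ 29 (mod 67)
46^33 ≡ 66 (mod 67)
46^66 ≡ 1 (mod 67) ✓
So ord_67(46) = 66, hence |⟨46⟩| = 66.
The index is φ(67) / ord(46) = 66 / 66 = 1.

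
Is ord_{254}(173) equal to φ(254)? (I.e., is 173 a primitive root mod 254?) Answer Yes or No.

Yes

φ(254) = φ(2)·φ(127) = 1·126 = 126 = 2 · 3^2 · 7.
Test 173^(126/q) mod 254 for each prime factor q of 126:
173^63 ≡ 253 (mod 254)  [q = 2: ≢ 1 ✓]
173^42 ≡ 107 (mod 254)  [q = 3: ≢ 1 ✓]
173^18 ≡ 129 (mod 254)  [q = 7: ≢ 1 ✓]
All checks pass, so 173 has order 126 and is a primitive root modulo 254.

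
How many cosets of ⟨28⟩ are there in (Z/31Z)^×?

2

ord(28) | φ(31) = 31 − 1 = 30 = 2 · 3 · 5.
Divisors of 30: 1, 2, 3, 5, 6, 10, 15, 30.
Check 28^d mod 31 for each divisor in increasing order:
28^1 ≡ 28 (mod 31)
28^2 ≡ 9 (mod 31)
28^3 ≡ 4 (mod 31)
28^5 ≡ 5 (mod 31)
28^6 ≡ 16 (mod 31)
28^10 ≡ 25 (mod 31)
28^15 ≡ 1 (mod 31) ✓
Thus |⟨28⟩| = ord(28) = 15.
Index = |(Z/31Z)^×| / |⟨28⟩| = 30 / 15 = 2.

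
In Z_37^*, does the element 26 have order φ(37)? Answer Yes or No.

No

φ(37) = 37 − 1 = 36 = 2^2 · 3^2.
Test 26^(36/q) mod 37 for each prime factor q of 36:
26^18 ≡ 1 (mod 37)  [q = 2: ≡ 1 ✗]
26^12 ≡ 1 (mod 37)  [q = 3: ≡ 1 ✗]
26^18 ≡ 1 shows ord(26) | 18, strictly less than φ(37); not a primitive root.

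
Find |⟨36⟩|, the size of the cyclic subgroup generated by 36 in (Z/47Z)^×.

23

Since 36 ∈ (Z/47Z)^×, its order divides φ(47) = 47 − 1 = 46 = 2 · 23.
Divisors of 46: 1, 2, 23, 46.
Compute 36^d (mod 47) for the divisors d until we hit 1:
36^1 ≡ 36 (mod 47)
36^2 ≡ 27 (mod 47)
36^23 ≡ 1 (mod 47) ✓
The smallest such exponent is 23, so the order of 36 is 23.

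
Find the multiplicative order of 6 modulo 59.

By Lagrange's theorem, ord_59(6) divides φ(59) = 59 − 1 = 58 = 2 · 29.
Divisors of 58: 1, 2, 29, 58.
Check 6^d mod 59 for each divisor in increasing order:
6^1 ≡ 6 (mod 59)
6^2 ≡ 36 (mod 59)
6^29 ≡ 58 (mod 59)
6^58 ≡ 1 (mod 59) ✓
So ord_59(6) = 58.

58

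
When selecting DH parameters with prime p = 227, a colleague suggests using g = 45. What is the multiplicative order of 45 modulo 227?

226

By Lagrange's theorem, ord_227(45) divides φ(227) = 227 − 1 = 226 = 2 · 113.
Divisors of 226: 1, 2, 113, 226.
Check 45^d mod 227 for each divisor in increasing order:
45^1 ≡ 45 (mod 227)
45^2 ≡ 209 (mod 227)
45^113 ≡ 226 (mod 227)
45^226 ≡ 1 (mod 227) ✓
The smallest such exponent is 226, so the order of 45 is 226.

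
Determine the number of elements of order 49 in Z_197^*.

φ(197) = 197 − 1 = 196 = 2^2 · 7^2.
Since (Z/197Z)^× is cyclic of order 196, the number of elements of order d is φ(d) when d | 196 and 0 otherwise.
49 = 7^2 divides 196, and φ(49) = 42.

42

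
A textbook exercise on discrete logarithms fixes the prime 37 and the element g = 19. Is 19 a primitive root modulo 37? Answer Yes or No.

Yes

φ(37) = 37 − 1 = 36 = 2^2 · 3^2.
19 is a primitive root mod 37 iff 19^(φ(37)/q) ≢ 1 for every prime q | φ(37), i.e. q ∈ {2, 3}.
19^18 ≡ 36 (mod 37)  [q = 2: ≢ 1 ✓]
19^12 ≡ 10 (mod 37)  [q = 3: ≢ 1 ✓]
None equal 1, so ord_37(19) = 36: 19 is a primitive root.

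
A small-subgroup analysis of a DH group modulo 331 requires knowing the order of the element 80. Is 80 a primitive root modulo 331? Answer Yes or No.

φ(331) = 331 − 1 = 330 = 2 · 3 · 5 · 11.
Test 80^(330/q) mod 331 for each prime factor q of 330:
80^165 ≡ 1 (mod 331)  [q = 2: ≡ 1 ✗]
80^110 ≡ 1 (mod 331)  [q = 3: ≡ 1 ✗]
80^66 ≡ 1 (mod 331)  [q = 5: ≡ 1 ✗]
80^30 ≡ 180 (mod 331)  [q = 11: ≢ 1 ✓]
80^165 ≡ 1 shows ord(80) | 165, strictly less than φ(331); not a primitive root.

No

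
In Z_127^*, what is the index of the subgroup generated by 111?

9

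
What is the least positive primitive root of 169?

φ(169) = φ(13^2) = 13·(13−1) = 156 = 2^2 · 3 · 13.
Test candidates g = 2, 3, … against the prime factors q ∈ {2, 3, 13} of φ(169): g is a generator iff g^(156/q) ≢ 1 for every such q.
g = 2: 2^78 ≡ 168; 2^52 ≡ 146; 2^12 ≡ 40 — none is 1, so 2 is a primitive root.
The smallest primitive root modulo 169 is 2.

2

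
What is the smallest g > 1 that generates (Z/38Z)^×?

φ(38) = φ(2)·φ(19) = 1·18 = 18 = 2 · 3^2.
g is a primitive root iff g^(18/q) ≢ 1 (mod 38) for each prime q ∈ {2, 3}.
g = 2: gcd(2, 38) = 2 > 1, not a unit — skip.
g = 3: 3^9 ≡ 37; 3^6 ≡ 7 — none is 1, so 3 is a primitive root.
So 3 is the smallest generator of (Z/38Z)^×.

3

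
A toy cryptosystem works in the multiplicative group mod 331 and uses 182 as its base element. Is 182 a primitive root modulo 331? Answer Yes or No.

φ(331) = 331 − 1 = 330 = 2 · 3 · 5 · 11.
An element g generates (Z/331Z)^× iff g^(330/q) ≢ 1 (mod 331) for each prime q ∈ {2, 3, 5, 11}.
182^165 ≡ 330 (mod 331)  [q = 2: ≢ 1 ✓]
182^110 ≡ 31 (mod 331)  [q = 3: ≢ 1 ✓]
182^66 ≡ 124 (mod 331)  [q = 5: ≢ 1 ✓]
182^30 ≡ 274 (mod 331)  [q = 11: ≢ 1 ✓]
All checks pass, so 182 has order 330 and is a primitive root modulo 331.

Yes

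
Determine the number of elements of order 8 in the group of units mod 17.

4

φ(17) = 17 − 1 = 16 = 2^4.
In a cyclic group of order 16, there are φ(d) elements of order d for each divisor d of 16, and zero for non-divisors.
8 = 2^3 divides 16, and φ(8) = 4.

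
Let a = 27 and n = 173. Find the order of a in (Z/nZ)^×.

172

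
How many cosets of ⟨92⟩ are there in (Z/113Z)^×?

Since 92 ∈ (Z/113Z)^×, its order divides φ(113) = 113 − 1 = 112 = 2^4 · 7.
Divisors of 112: 1, 2, 4, 7, 8, 14, 16, 28, 56, 112.
Test each divisor d:
92^1 ≡ 92
92^2 ≡ 102
92^4 ≡ 8
92^7 ≡ 40
92^8 ≡ 64
92^14 ≡ 18
92^16 ≡ 28
92^28 ≡ 98
92^56 ≡ 112
92^112 ≡ 1
Thus |⟨92⟩| = ord(92) = 112.
Index = |(Z/113Z)^×| / |⟨92⟩| = 112 / 112 = 1.

1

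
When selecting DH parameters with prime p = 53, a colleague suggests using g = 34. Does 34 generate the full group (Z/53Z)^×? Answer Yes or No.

φ(53) = 53 − 1 = 52 = 2^2 · 13.
An element g generates (Z/53Z)^× iff g^(52/q) ≢ 1 (mod 53) for each prime q ∈ {2, 13}.
34^26 ≡ 52 (mod 53)  [q = 2: ≢ 1 ✓]
34^4 ≡ 47 (mod 53)  [q = 13: ≢ 1 ✓]
All checks pass, so 34 has order 52 and is a primitive root modulo 53.

Yes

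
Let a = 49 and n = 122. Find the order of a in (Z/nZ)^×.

30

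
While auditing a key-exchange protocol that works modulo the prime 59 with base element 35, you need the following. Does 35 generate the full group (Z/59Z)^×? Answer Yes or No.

No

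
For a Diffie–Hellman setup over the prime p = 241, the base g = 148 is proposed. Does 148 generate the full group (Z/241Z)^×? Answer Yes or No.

φ(241) = 241 − 1 = 240 = 2^4 · 3 · 5.
Test 148^(240/q) mod 241 for each prime factor q of 240:
148^120 ≡ 240 (mod 241)  [q = 2: ≢ 1 ✓]
148^80 ≡ 1 (mod 241)  [q = 3: ≡ 1 ✗]
148^48 ≡ 205 (mod 241)  [q = 5: ≢ 1 ✓]
148^80 ≡ 1 shows ord(148) | 80, strictly less than φ(241); not a primitive root.

No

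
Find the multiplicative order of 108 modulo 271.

By Lagrange's theorem, ord_271(108) divides φ(271) = 271 − 1 = 270 = 2 · 3^3 · 5.
Divisors of 270: 1, 2, 3, 5, 6, 9, 10, 15, 18, 27, 30, 45, 54, 90, 135, 270.
Test each divisor d:
108^1 ≡ 108 (mod 271)
108^2 ≡ 11 (mod 271)
108^3 ≡ 104 (mod 271)
108^5 ≡ 60 (mod 271)
108^6 ≡ 247 (mod 271)
108^9 ≡ 214 (mod 271)
108^10 ≡ 77 (mod 271)
108^15 ≡ 13 (mod 271)
108^18 ≡ 268 (mod 271)
108^27 ≡ 171 (mod 271)
108^30 ≡ 169 (mod 271)
108^45 ≡ 29 (mod 271)
108^54 ≡ 244 (mod 271)
108^90 ≡ 28 (mod 271)
108^135 ≡ 270 (mod 271)
108^270 ≡ 1 (mod 271) ✓
The smallest such exponent is 270, so the order of 108 is 270.

270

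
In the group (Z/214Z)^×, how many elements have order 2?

1

φ(214) = φ(2)·φ(107) = 1·106 = 106 = 2 · 53.
(Z/214Z)^× is cyclic (|G| = 106); a cyclic group of order m has exactly φ(d) elements of each order d | m, and none otherwise.
2 | 106, and φ(2) = 2 − 1 = 1.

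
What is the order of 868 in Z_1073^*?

252

Since 868 ∈ (Z/1073Z)^×, its order divides φ(1073) = φ(29·37) = (29−1)·(37−1) = 28·36 = 1008 = 2^4 · 3^2 · 7.
Divisors of 1008: 1, 2, 3, 4, 6, 7, 8, 9, 12, 14, 16, 18, 21, 24, 28, 36, 42, 48, 56, 63, 72, 84, 112, 126, 144, 168, 252, 336, 504, 1008.
Compute 868^d (mod 1073) for the divisors d until we hit 1:
868^1 ≡ 868
868^2 ≡ 178
868^3 ≡ 1065
868^4 ≡ 567
868^6 ≡ 64
868^7 ≡ 829
868^8 ≡ 662
868^9 ≡ 561
868^12 ≡ 877
868^14 ≡ 521
868^16 ≡ 460
868^18 ≡ 332
868^21 ≡ 563
868^24 ≡ 861
868^28 ≡ 1045
868^36 ≡ 778
868^42 ≡ 434
868^48 ≡ 951
868^56 ≡ 784
868^63 ≡ 771
868^72 ≡ 112
868^84 ≡ 581
868^112 ≡ 900
868^126 ≡ 1072
868^144 ≡ 741
868^168 ≡ 639
868^252 ≡ 1
So ord_1073(868) = 252.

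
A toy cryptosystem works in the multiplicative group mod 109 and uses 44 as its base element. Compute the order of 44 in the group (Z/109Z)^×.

108

The order of 44 must divide φ(109) = 109 − 1 = 108 = 2^2 · 3^3.
Divisors of 108: 1, 2, 3, 4, 6, 9, 12, 18, 27, 36, 54, 108.
Check 44^d mod 109 for each divisor in increasing order:
44^1 ≡ 44
44^2 ≡ 83
44^3 ≡ 55
44^4 ≡ 22
44^6 ≡ 82
44^9 ≡ 41
44^12 ≡ 75
44^18 ≡ 46
44^27 ≡ 33
44^36 ≡ 45
44^54 ≡ 108
44^108 ≡ 1
The smallest such exponent is 108, so the order of 44 is 108.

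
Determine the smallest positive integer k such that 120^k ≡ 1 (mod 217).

10

Since 120 ∈ (Z/217Z)^×, its order divides φ(217) = φ(7·31) = (7−1)·(31−1) = 6·30 = 180 = 2^2 · 3^2 · 5.
Divisors of 180: 1, 2, 3, 4, 5, 6, 9, 10, 12, 15, 18, 20, 30, 36, 45, 60, 90, 180.
Evaluate successive powers at the divisors of 180:
120^1 ≡ 120 (mod 217)
120^2 ≡ 78 (mod 217)
120^3 ≡ 29 (mod 217)
120^4 ≡ 8 (mod 217)
120^5 ≡ 92 (mod 217)
120^6 ≡ 190 (mod 217)
120^9 ≡ 85 (mod 217)
120^10 ≡ 1 (mod 217) ✓
The smallest such exponent is 10, so the order of 120 is 10.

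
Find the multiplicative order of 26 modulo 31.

ord(26) | φ(31) = 31 − 1 = 30 = 2 · 3 · 5.
Divisors of 30: 1, 2, 3, 5, 6, 10, 15, 30.
Test each divisor d:
26^1 ≡ 26
26^2 ≡ 25
26^3 ≡ 30
26^5 ≡ 6
26^6 ≡ 1
The smallest such exponent is 6, so the order of 26 is 6.

6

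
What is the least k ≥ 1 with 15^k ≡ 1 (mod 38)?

18

By Lagrange's theorem, ord_38(15) divides φ(38) = φ(2)·φ(19) = 1·18 = 18 = 2 · 3^2.
Divisors of 18: 1, 2, 3, 6, 9, 18.
Check 15^d mod 38 for each divisor in increasing order:
15^1 ≡ 15 (mod 38)
15^2 ≡ 35 (mod 38)
15^3 ≡ 31 (mod 38)
15^6 ≡ 11 (mod 38)
15^9 ≡ 37 (mod 38)
15^18 ≡ 1 (mod 38) ✓
So ord_38(15) = 18.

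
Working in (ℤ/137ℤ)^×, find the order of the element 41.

8

Since 41 ∈ (Z/137Z)^×, its order divides φ(137) = 137 − 1 = 136 = 2^3 · 17.
Divisors of 136: 1, 2, 4, 8, 17, 34, 68, 136.
Compute 41^d (mod 137) for the divisors d until we hit 1:
41^1 ≡ 41 (mod 137)
41^2 ≡ 37 (mod 137)
41^4 ≡ 136 (mod 137)
41^8 ≡ 1 (mod 137) ✓
Therefore the multiplicative order of 41 modulo 137 is 8.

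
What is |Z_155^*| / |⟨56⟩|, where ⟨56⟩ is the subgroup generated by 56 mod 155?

40

By Lagrange's theorem, ord_155(56) divides φ(155) = φ(5·31) = (5−1)·(31−1) = 4·30 = 120 = 2^3 · 3 · 5.
Divisors of 120: 1, 2, 3, 4, 5, 6, 8, 10, 12, 15, 20, 24, 30, 40, 60, 120.
Compute 56^d (mod 155) for the divisors d until we hit 1:
56^1 ≡ 56 (mod 155)
56^2 ≡ 36 (mod 155)
56^3 ≡ 1 (mod 155) ✓
So ord_155(56) = 3, hence |⟨56⟩| = 3.
Index = |(Z/155Z)^×| / |⟨56⟩| = 120 / 3 = 40.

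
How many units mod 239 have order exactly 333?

0

φ(239) = 239 − 1 = 238 = 2 · 7 · 17.
(Z/239Z)^× is cyclic (|G| = 238); a cyclic group of order m has exactly φ(d) elements of each order d | m, and none otherwise.
Since 333 ∤ 238, the count is 0.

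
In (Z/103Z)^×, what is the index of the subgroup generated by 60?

2

The order of 60 must divide φ(103) = 103 − 1 = 102 = 2 · 3 · 17.
Divisors of 102: 1, 2, 3, 6, 17, 34, 51, 102.
Evaluate successive powers at the divisors of 102:
60^1 ≡ 60
60^2 ≡ 98
60^3 ≡ 9
60^6 ≡ 81
60^17 ≡ 56
60^34 ≡ 46
60^51 ≡ 1
So ord_103(60) = 51, hence |⟨60⟩| = 51.
Index = |(Z/103Z)^×| / |⟨60⟩| = 102 / 51 = 2.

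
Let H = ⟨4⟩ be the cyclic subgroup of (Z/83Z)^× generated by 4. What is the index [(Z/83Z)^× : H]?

2

The order of 4 must divide φ(83) = 83 − 1 = 82 = 2 · 41.
Divisors of 82: 1, 2, 41, 82.
Check 4^d mod 83 for each divisor in increasing order:
4^1 ≡ 4 (mod 83)
4^2 ≡ 16 (mod 83)
4^41 ≡ 1 (mod 83) ✓
So ord_83(4) = 41, hence |⟨4⟩| = 41.
The index is φ(83) / ord(4) = 82 / 41 = 2.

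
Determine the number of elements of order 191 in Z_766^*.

φ(766) = φ(2)·φ(383) = 1·382 = 382 = 2 · 191.
(Z/766Z)^× is cyclic (|G| = 382); a cyclic group of order m has exactly φ(d) elements of each order d | m, and none otherwise.
191 | 382, and φ(191) = 191 − 1 = 190.

190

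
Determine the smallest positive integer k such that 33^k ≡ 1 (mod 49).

42

Since 33 ∈ (Z/49Z)^×, its order divides φ(49) = φ(7^2) = 7·(7−1) = 42 = 2 · 3 · 7.
Divisors of 42: 1, 2, 3, 6, 7, 14, 21, 42.
Evaluate successive powers at the divisors of 42:
33^1 ≡ 33
33^2 ≡ 11
33^3 ≡ 20
33^6 ≡ 8
33^7 ≡ 19
33^14 ≡ 18
33^21 ≡ 48
33^42 ≡ 1
So ord_49(33) = 42.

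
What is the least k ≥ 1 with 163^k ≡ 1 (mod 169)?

156

Since 163 ∈ (Z/169Z)^×, its order divides φ(169) = φ(13^2) = 13·(13−1) = 156 = 2^2 · 3 · 13.
Divisors of 156: 1, 2, 3, 4, 6, 12, 13, 26, 39, 52, 78, 156.
Compute 163^d (mod 169) for the divisors d until we hit 1:
163^1 ≡ 163 (mod 169)
163^2 ≡ 36 (mod 169)
163^3 ≡ 122 (mod 169)
163^4 ≡ 113 (mod 169)
163^6 ≡ 12 (mod 169)
163^12 ≡ 144 (mod 169)
163^13 ≡ 150 (mod 169)
163^26 ≡ 23 (mod 169)
163^39 ≡ 70 (mod 169)
163^52 ≡ 22 (mod 169)
163^78 ≡ 168 (mod 169)
163^156 ≡ 1 (mod 169) ✓
Hence ord(163) = 156.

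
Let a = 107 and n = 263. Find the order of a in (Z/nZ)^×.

Since 107 ∈ (Z/263Z)^×, its order divides φ(263) = 263 − 1 = 262 = 2 · 131.
Divisors of 262: 1, 2, 131, 262.
Compute 107^d (mod 263) for the divisors d until we hit 1:
107^1 ≡ 107 (mod 263)
107^2 ≡ 140 (mod 263)
107^131 ≡ 262 (mod 263)
107^262 ≡ 1 (mod 263) ✓
The smallest such exponent is 262, so the order of 107 is 262.

262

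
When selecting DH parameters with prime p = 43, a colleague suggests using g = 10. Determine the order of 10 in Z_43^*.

By Lagrange's theorem, ord_43(10) divides φ(43) = 43 − 1 = 42 = 2 · 3 · 7.
Divisors of 42: 1, 2, 3, 6, 7, 14, 21, 42.
Compute 10^d (mod 43) for the divisors d until we hit 1:
10^1 ≡ 10 (mod 43)
10^2 ≡ 14 (mod 43)
10^3 ≡ 11 (mod 43)
10^6 ≡ 35 (mod 43)
10^7 ≡ 6 (mod 43)
10^14 ≡ 36 (mod 43)
10^21 ≡ 1 (mod 43) ✓
Hence ord(10) = 21.

21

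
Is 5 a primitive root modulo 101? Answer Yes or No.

No

φ(101) = 101 − 1 = 100 = 2^2 · 5^2.
An element g generates (Z/101Z)^× iff g^(100/q) ≢ 1 (mod 101) for each prime q ∈ {2, 5}.
5^50 ≡ 1 (mod 101)  [q = 2: ≡ 1 ✗]
5^20 ≡ 84 (mod 101)  [q = 5: ≢ 1 ✓]
The check at q = 2 fails, so 5 generates a proper subgroup.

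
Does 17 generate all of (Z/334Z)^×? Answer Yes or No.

Yes

φ(334) = φ(2)·φ(167) = 1·166 = 166 = 2 · 83.
Test 17^(166/q) mod 334 for each prime factor q of 166:
17^83 ≡ 333 (mod 334)  [q = 2: ≢ 1 ✓]
17^2 ≡ 289 (mod 334)  [q = 83: ≢ 1 ✓]
None equal 1, so ord_334(17) = 166: 17 is a primitive root.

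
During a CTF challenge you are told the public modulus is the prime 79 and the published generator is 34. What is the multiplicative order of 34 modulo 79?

Since 34 ∈ (Z/79Z)^×, its order divides φ(79) = 79 − 1 = 78 = 2 · 3 · 13.
Divisors of 78: 1, 2, 3, 6, 13, 26, 39, 78.
Compute 34^d (mod 79) for the divisors d until we hit 1:
34^1 ≡ 34
34^2 ≡ 50
34^3 ≡ 41
34^6 ≡ 22
34^13 ≡ 24
34^26 ≡ 23
34^39 ≡ 78
34^78 ≡ 1
Hence ord(34) = 78.

78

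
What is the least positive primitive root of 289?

φ(289) = φ(17^2) = 17·(17−1) = 272 = 2^4 · 17.
Test candidates g = 2, 3, … against the prime factors q ∈ {2, 17} of φ(289): g is a generator iff g^(272/q) ≢ 1 for every such q.
g = 2: 2^136 ≡ 1 — hits 1, so not a primitive root.
g = 3: 3^136 ≡ 288; 3^16 ≡ 171 — none is 1, so 3 is a primitive root.
So 3 is the smallest generator of (Z/289Z)^×.

3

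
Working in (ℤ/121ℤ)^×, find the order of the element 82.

ord(82) | φ(121) = φ(11^2) = 11·(11−1) = 110 = 2 · 5 · 11.
Divisors of 110: 1, 2, 5, 10, 11, 22, 55, 110.
Compute 82^d (mod 121) for the divisors d until we hit 1:
82^1 ≡ 82
82^2 ≡ 69
82^5 ≡ 56
82^10 ≡ 111
82^11 ≡ 27
82^22 ≡ 3
82^55 ≡ 1
Therefore the multiplicative order of 82 modulo 121 is 55.

55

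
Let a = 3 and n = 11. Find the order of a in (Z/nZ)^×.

5

Since 3 ∈ (Z/11Z)^×, its order divides φ(11) = 11 − 1 = 10 = 2 · 5.
Divisors of 10: 1, 2, 5, 10.
Evaluate successive powers at the divisors of 10:
3^1 ≡ 3
3^2 ≡ 9
3^5 ≡ 1
So ord_11(3) = 5.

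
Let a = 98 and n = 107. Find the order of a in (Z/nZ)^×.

The order of 98 must divide φ(107) = 107 − 1 = 106 = 2 · 53.
Divisors of 106: 1, 2, 53, 106.
Test each divisor d:
98^1 ≡ 98
98^2 ≡ 81
98^53 ≡ 106
98^106 ≡ 1
So ord_107(98) = 106.

106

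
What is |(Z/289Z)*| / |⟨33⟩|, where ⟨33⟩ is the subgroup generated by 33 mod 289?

ord(33) | φ(289) = φ(17^2) = 17·(17−1) = 272 = 2^4 · 17.
Divisors of 272: 1, 2, 4, 8, 16, 17, 34, 68, 136, 272.
Compute 33^d (mod 289) for the divisors d until we hit 1:
33^1 ≡ 33
33^2 ≡ 222
33^4 ≡ 154
33^8 ≡ 18
33^16 ≡ 35
33^17 ≡ 288
33^34 ≡ 1
Thus |⟨33⟩| = ord(33) = 34.
The index is φ(289) / ord(33) = 272 / 34 = 8.

8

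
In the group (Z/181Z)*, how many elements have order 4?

φ(181) = 181 − 1 = 180 = 2^2 · 3^2 · 5.
In a cyclic group of order 180, there are φ(d) elements of order d for each divisor d of 180, and zero for non-divisors.
4 = 2^2 divides 180, and φ(4) = 2.

2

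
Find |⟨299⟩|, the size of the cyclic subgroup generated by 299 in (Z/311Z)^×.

310

The order of 299 must divide φ(311) = 311 − 1 = 310 = 2 · 5 · 31.
Divisors of 310: 1, 2, 5, 10, 31, 62, 155, 310.
Check 299^d mod 311 for each divisor in increasing order:
299^1 ≡ 299
299^2 ≡ 144
299^5 ≡ 279
299^10 ≡ 91
299^31 ≡ 95
299^62 ≡ 6
299^155 ≡ 310
299^310 ≡ 1
So ord_311(299) = 310.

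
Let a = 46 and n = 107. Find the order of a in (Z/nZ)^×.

106

ord(46) | φ(107) = 107 − 1 = 106 = 2 · 53.
Divisors of 106: 1, 2, 53, 106.
Check 46^d mod 107 for each divisor in increasing order:
46^1 ≡ 46 (mod 107)
46^2 ≡ 83 (mod 107)
46^53 ≡ 106 (mod 107)
46^106 ≡ 1 (mod 107) ✓
So ord_107(46) = 106.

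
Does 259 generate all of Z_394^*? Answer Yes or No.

No

φ(394) = φ(2)·φ(197) = 1·196 = 196 = 2^2 · 7^2.
259 is a primitive root mod 394 iff 259^(φ(394)/q) ≢ 1 for every prime q | φ(394), i.e. q ∈ {2, 7}.
259^98 ≡ 1 (mod 394)  [q = 2: ≡ 1 ✗]
259^28 ≡ 375 (mod 394)  [q = 7: ≢ 1 ✓]
Since 259^98 ≡ 1, the order of 259 divides 98 < 196, so 259 is not a primitive root.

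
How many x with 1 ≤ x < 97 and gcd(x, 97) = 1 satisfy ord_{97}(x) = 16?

8

φ(97) = 97 − 1 = 96 = 2^5 · 3.
Since (Z/97Z)^× is cyclic of order 96, the number of elements of order d is φ(d) when d | 96 and 0 otherwise.
16 = 2^4 divides 96, and φ(16) = 8.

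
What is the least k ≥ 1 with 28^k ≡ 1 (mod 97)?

32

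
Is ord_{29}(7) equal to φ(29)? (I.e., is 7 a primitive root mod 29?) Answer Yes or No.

φ(29) = 29 − 1 = 28 = 2^2 · 7.
It suffices to check that the order of 7 is not a proper divisor of 28: compute 7^(28/q) for q ∈ {2, 7}.
7^14 ≡ 1 (mod 29)  [q = 2: ≡ 1 ✗]
7^4 ≡ 23 (mod 29)  [q = 7: ≢ 1 ✓]
Since 7^14 ≡ 1, the order of 7 divides 14 < 28, so 7 is not a primitive root.

No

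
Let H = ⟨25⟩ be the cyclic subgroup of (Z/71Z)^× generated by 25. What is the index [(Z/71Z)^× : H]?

The order of 25 must divide φ(71) = 71 − 1 = 70 = 2 · 5 · 7.
Divisors of 70: 1, 2, 5, 7, 10, 14, 35, 70.
Evaluate successive powers at the divisors of 70:
25^1 ≡ 25 (mod 71)
25^2 ≡ 57 (mod 71)
25^5 ≡ 1 (mod 71) ✓
The order of 25 is 5, so the subgroup it generates has 5 elements.
The index is φ(71) / ord(25) = 70 / 5 = 14.

14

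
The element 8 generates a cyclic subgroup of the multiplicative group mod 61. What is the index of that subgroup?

3

By Lagrange's theorem, ord_61(8) divides φ(61) = 61 − 1 = 60 = 2^2 · 3 · 5.
Divisors of 60: 1, 2, 3, 4, 5, 6, 10, 12, 15, 20, 30, 60.
Compute 8^d (mod 61) for the divisors d until we hit 1:
8^1 ≡ 8 (mod 61)
8^2 ≡ 3 (mod 61)
8^3 ≡ 24 (mod 61)
8^4 ≡ 9 (mod 61)
8^5 ≡ 11 (mod 61)
8^6 ≡ 27 (mod 61)
8^10 ≡ 60 (mod 61)
8^12 ≡ 58 (mod 61)
8^15 ≡ 50 (mod 61)
8^20 ≡ 1 (mod 61) ✓
The order of 8 is 20, so the subgroup it generates has 20 elements.
The index is φ(61) / ord(8) = 60 / 20 = 3.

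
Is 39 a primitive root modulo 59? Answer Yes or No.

φ(59) = 59 − 1 = 58 = 2 · 29.
Test 39^(58/q) mod 59 for each prime factor q of 58:
39^29 ≡ 58 (mod 59)  [q = 2: ≢ 1 ✓]
39^2 ≡ 46 (mod 59)  [q = 29: ≢ 1 ✓]
Every test exponent gives a nontrivial residue, hence 39 generates the full group.

Yes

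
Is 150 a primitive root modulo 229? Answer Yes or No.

Yes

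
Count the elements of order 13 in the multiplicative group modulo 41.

0

φ(41) = 41 − 1 = 40 = 2^3 · 5.
In a cyclic group of order 40, there are φ(d) elements of order d for each divisor d of 40, and zero for non-divisors.
Here 40 is not a multiple of 13, so there are no elements of order 13.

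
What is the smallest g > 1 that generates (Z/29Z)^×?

φ(29) = 29 − 1 = 28 = 2^2 · 7.
g is a primitive root iff g^(28/q) ≢ 1 (mod 29) for each prime q ∈ {2, 7}.
g = 2: 2^14 ≡ 28; 2^4 ≡ 16 — none is 1, so 2 is a primitive root.
The smallest primitive root modulo 29 is 2.

2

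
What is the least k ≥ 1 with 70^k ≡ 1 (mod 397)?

By Lagrange's theorem, ord_397(70) divides φ(397) = 397 − 1 = 396 = 2^2 · 3^2 · 11.
Divisors of 396: 1, 2, 3, 4, 6, 9, 11, 12, 18, 22, 33, 36, 44, 66, 99, 132, 198, 396.
Test each divisor d:
70^1 ≡ 70
70^2 ≡ 136
70^3 ≡ 389
70^4 ≡ 234
70^6 ≡ 64
70^9 ≡ 282
70^11 ≡ 240
70^12 ≡ 126
70^18 ≡ 124
70^22 ≡ 35
70^33 ≡ 63
70^36 ≡ 290
70^44 ≡ 34
70^66 ≡ 396
70^99 ≡ 334
70^132 ≡ 1
Therefore the multiplicative order of 70 modulo 397 is 132.

132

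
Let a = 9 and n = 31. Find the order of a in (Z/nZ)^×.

By Lagrange's theorem, ord_31(9) divides φ(31) = 31 − 1 = 30 = 2 · 3 · 5.
Divisors of 30: 1, 2, 3, 5, 6, 10, 15, 30.
Compute 9^d (mod 31) for the divisors d until we hit 1:
9^1 ≡ 9
9^2 ≡ 19
9^3 ≡ 16
9^5 ≡ 25
9^6 ≡ 8
9^10 ≡ 5
9^15 ≡ 1
Hence ord(9) = 15.

15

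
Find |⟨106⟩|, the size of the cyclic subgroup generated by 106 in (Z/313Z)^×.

ord(106) | φ(313) = 313 − 1 = 312 = 2^3 · 3 · 13.
Divisors of 312: 1, 2, 3, 4, 6, 8, 12, 13, 24, 26, 39, 52, 78, 104, 156, 312.
Test each divisor d:
106^1 ≡ 106 (mod 313)
106^2 ≡ 281 (mod 313)
106^3 ≡ 51 (mod 313)
106^4 ≡ 85 (mod 313)
106^6 ≡ 97 (mod 313)
106^8 ≡ 26 (mod 313)
106^12 ≡ 19 (mod 313)
106^13 ≡ 136 (mod 313)
106^24 ≡ 48 (mod 313)
106^26 ≡ 29 (mod 313)
106^39 ≡ 188 (mod 313)
106^52 ≡ 215 (mod 313)
106^78 ≡ 288 (mod 313)
106^104 ≡ 214 (mod 313)
106^156 ≡ 312 (mod 313)
106^312 ≡ 1 (mod 313) ✓
Therefore the multiplicative order of 106 modulo 313 is 312.

312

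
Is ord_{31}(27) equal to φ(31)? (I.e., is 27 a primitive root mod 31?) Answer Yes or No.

No

φ(31) = 31 − 1 = 30 = 2 · 3 · 5.
It suffices to check that the order of 27 is not a proper divisor of 30: compute 27^(30/q) for q ∈ {2, 3, 5}.
27^15 ≡ 30 (mod 31)  [q = 2: ≢ 1 ✓]
27^10 ≡ 1 (mod 31)  [q = 3: ≡ 1 ✗]
27^6 ≡ 4 (mod 31)  [q = 5: ≢ 1 ✓]
Since 27^10 ≡ 1, the order of 27 divides 10 < 30, so 27 is not a primitive root.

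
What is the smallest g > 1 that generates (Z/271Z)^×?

φ(271) = 271 − 1 = 270 = 2 · 3^3 · 5.
g is a primitive root iff g^(270/q) ≢ 1 (mod 271) for each prime q ∈ {2, 3, 5}.
g = 2: 2^135 ≡ 1 — hits 1, so not a primitive root.
g = 3: 3^135 ≡ 270; 3^90 ≡ 1 — hits 1, so not a primitive root.
g = 4: 4^135 ≡ 1 — hits 1, so not a primitive root.
g = 5: 5^135 ≡ 1 — hits 1, so not a primitive root.
g = 6: 6^135 ≡ 270; 6^90 ≡ 242; 6^54 ≡ 10 — none is 1, so 6 is a primitive root.
So 6 is the smallest generator of (Z/271Z)^×.

6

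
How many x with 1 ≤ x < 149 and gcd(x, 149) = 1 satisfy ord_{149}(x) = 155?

φ(149) = 149 − 1 = 148 = 2^2 · 37.
(Z/149Z)^× is cyclic (|G| = 148); a cyclic group of order m has exactly φ(d) elements of each order d | m, and none otherwise.
Since 155 ∤ 148, the count is 0.

0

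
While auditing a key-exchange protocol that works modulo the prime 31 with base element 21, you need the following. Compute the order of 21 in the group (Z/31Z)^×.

Since 21 ∈ (Z/31Z)^×, its order divides φ(31) = 31 − 1 = 30 = 2 · 3 · 5.
Divisors of 30: 1, 2, 3, 5, 6, 10, 15, 30.
Compute 21^d (mod 31) for the divisors d until we hit 1:
21^1 ≡ 21
21^2 ≡ 7
21^3 ≡ 23
21^5 ≡ 6
21^6 ≡ 2
21^10 ≡ 5
21^15 ≡ 30
21^30 ≡ 1
So ord_31(21) = 30.

30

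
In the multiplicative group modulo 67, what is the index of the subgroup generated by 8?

ord(8) | φ(67) = 67 − 1 = 66 = 2 · 3 · 11.
Divisors of 66: 1, 2, 3, 6, 11, 22, 33, 66.
Check 8^d mod 67 for each divisor in increasing order:
8^1 ≡ 8
8^2 ≡ 64
8^3 ≡ 43
8^6 ≡ 40
8^11 ≡ 66
8^22 ≡ 1
So ord_67(8) = 22, hence |⟨8⟩| = 22.
Index = |(Z/67Z)^×| / |⟨8⟩| = 66 / 22 = 3.

3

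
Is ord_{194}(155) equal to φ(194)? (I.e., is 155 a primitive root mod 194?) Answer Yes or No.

φ(194) = φ(2)·φ(97) = 1·96 = 96 = 2^5 · 3.
It suffices to check that the order of 155 is not a proper divisor of 96: compute 155^(96/q) for q ∈ {2, 3}.
155^48 ≡ 193 (mod 194)  [q = 2: ≢ 1 ✓]
155^32 ≡ 61 (mod 194)  [q = 3: ≢ 1 ✓]
None equal 1, so ord_194(155) = 96: 155 is a primitive root.

Yes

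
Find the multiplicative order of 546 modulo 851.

198

ord(546) | φ(851) = φ(23·37) = (23−1)·(37−1) = 22·36 = 792 = 2^3 · 3^2 · 11.
Divisors of 792: 1, 2, 3, 4, 6, 8, 9, 11, 12, 18, 22, 24, 33, 36, 44, 66, 72, 88, 99, 132, 198, 264, 396, 792.
Test each divisor d:
546^1 ≡ 546 (mod 851)
546^2 ≡ 266 (mod 851)
546^3 ≡ 566 (mod 851)
546^4 ≡ 123 (mod 851)
546^6 ≡ 380 (mod 851)
546^8 ≡ 662 (mod 851)
546^9 ≡ 628 (mod 851)
546^11 ≡ 252 (mod 851)
546^12 ≡ 581 (mod 851)
546^18 ≡ 371 (mod 851)
546^22 ≡ 530 (mod 851)
546^24 ≡ 565 (mod 851)
546^33 ≡ 804 (mod 851)
546^36 ≡ 630 (mod 851)
546^44 ≡ 70 (mod 851)
546^66 ≡ 507 (mod 851)
546^72 ≡ 334 (mod 851)
546^88 ≡ 645 (mod 851)
546^99 ≡ 850 (mod 851)
546^132 ≡ 47 (mod 851)
546^198 ≡ 1 (mod 851) ✓
Therefore the multiplicative order of 546 modulo 851 is 198.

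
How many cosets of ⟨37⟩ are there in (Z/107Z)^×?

2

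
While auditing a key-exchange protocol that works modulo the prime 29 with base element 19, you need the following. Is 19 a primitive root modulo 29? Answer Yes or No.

Yes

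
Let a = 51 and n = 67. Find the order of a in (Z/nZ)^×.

66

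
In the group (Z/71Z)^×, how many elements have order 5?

4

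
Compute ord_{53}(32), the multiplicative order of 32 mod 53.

52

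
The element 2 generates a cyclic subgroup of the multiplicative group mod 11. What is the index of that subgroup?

1

Since 2 ∈ (Z/11Z)^×, its order divides φ(11) = 11 − 1 = 10 = 2 · 5.
Divisors of 10: 1, 2, 5, 10.
Test each divisor d:
2^1 ≡ 2
2^2 ≡ 4
2^5 ≡ 10
2^10 ≡ 1
So ord_11(2) = 10, hence |⟨2⟩| = 10.
The index is φ(11) / ord(2) = 10 / 10 = 1.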